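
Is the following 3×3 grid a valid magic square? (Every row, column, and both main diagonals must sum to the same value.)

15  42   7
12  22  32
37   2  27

Row 1: 15 + 42 + 7 = 64.
Row 2: 12 + 22 + 32 = 66.
Row 3: 37 + 2 + 27 = 66.
Column 1: 15 + 12 + 37 = 64.
Column 2: 42 + 22 + 2 = 66.
Column 3: 7 + 32 + 27 = 66.
Main diagonal: 15 + 22 + 27 = 64.
Anti-diagonal: 7 + 22 + 37 = 66.

No — column 3 sums to 66 but row 1 sums to 64.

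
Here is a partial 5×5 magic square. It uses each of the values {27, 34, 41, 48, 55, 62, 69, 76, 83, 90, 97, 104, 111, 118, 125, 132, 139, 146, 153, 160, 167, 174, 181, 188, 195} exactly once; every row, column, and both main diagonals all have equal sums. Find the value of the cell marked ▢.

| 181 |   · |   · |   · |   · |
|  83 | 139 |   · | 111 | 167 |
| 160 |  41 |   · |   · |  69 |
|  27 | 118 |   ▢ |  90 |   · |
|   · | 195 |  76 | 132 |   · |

174

The 25 entries sum to 2775, so each line sums to 2775/5 = 555.
The remaining cell in row 2 is (2,3) = 555 − 500 = 55.
Column 1: 181 + 83 + 160 + 27 + ? = 555, so (5,1) = 104.
Column 2: 139 + 41 + 118 + 195 + ? = 555, so (1,2) = 62.
Row 5 needs 555; the known cells sum to 507, so (5,5) = 48.
From main diagonal, 555 − (181 + 139 + 90 + 48) gives (3,3) = 97.
The remaining cell in anti-diagonal is (1,5) = 555 − 430 = 125.
Row 3: 160 + 41 + 97 + 69 + ? = 555, so (3,4) = 188.
Column 4: 111 + 188 + 90 + 132 + ? = 555, so (1,4) = 34.
Column 5 must total 555; the given cells sum to 409, so (4,5) = 146.
Row 1: 181 + 62 + 34 + 125 + ? = 555, so (1,3) = 153.
Row 4 needs 555; the known cells sum to 381, so (4,3) = 174.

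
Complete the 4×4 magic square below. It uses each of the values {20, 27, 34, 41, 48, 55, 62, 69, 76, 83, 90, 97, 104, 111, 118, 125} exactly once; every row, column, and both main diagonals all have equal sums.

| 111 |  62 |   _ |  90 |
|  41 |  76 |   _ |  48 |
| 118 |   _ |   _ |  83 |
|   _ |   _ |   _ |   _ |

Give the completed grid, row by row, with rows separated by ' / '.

The 16 entries sum to 1160, so each line sums to 1160/4 = 290.
Row 1 needs 290; the known cells sum to 263, so (1,3) = 27.
From row 2, 290 − (41 + 76 + 48) gives (2,3) = 125.
Column 1 must total 290; the given cells sum to 270, so (4,1) = 20.
Column 4 needs 290; the known cells sum to 221, so (4,4) = 69.
The remaining cell in main diagonal is (3,3) = 290 − 256 = 34.
From anti-diagonal, 290 − (90 + 125 + 20) gives (3,2) = 55.
Column 2 must total 290; the given cells sum to 193, so (4,2) = 97.
Column 3: 27 + 125 + 34 + ? = 290, so (4,3) = 104.

111 62 27 90 / 41 76 125 48 / 118 55 34 83 / 20 97 104 69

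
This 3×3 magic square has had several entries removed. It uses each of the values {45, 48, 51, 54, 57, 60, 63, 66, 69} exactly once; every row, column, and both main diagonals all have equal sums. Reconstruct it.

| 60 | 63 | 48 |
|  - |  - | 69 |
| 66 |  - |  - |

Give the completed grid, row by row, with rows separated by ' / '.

60 63 48 / 45 57 69 / 66 51 54

The 9 entries sum to 513, so each line sums to 513/3 = 171.
From column 1, 171 − (60 + 66) gives (2,1) = 45.
Column 3 needs 171; the known cells sum to 117, so (3,3) = 54.
From main diagonal, 171 − (60 + 54) gives (2,2) = 57.
From row 3, 171 − (66 + 54) gives (3,2) = 51.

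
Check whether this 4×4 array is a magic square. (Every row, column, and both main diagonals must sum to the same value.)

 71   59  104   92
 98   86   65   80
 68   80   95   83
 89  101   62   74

No — row 4 sums to 326 but column 4 sums to 329.

Row 1: 71 + 59 + 104 + 92 = 326.
Row 2: 98 + 86 + 65 + 80 = 329.
Row 3: 68 + 80 + 95 + 83 = 326.
Row 4: 89 + 101 + 62 + 74 = 326.
Column 1: 71 + 98 + 68 + 89 = 326.
Column 2: 59 + 86 + 80 + 101 = 326.
Column 3: 104 + 65 + 95 + 62 = 326.
Column 4: 92 + 80 + 83 + 74 = 329.
Main diagonal: 71 + 86 + 95 + 74 = 326.
Anti-diagonal: 92 + 65 + 80 + 89 = 326.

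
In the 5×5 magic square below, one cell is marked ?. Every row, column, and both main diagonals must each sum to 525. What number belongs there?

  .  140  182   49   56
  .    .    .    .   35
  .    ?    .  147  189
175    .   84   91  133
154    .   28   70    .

63

From row 1, 525 − (140 + 182 + 49 + 56) gives (1,1) = 98.
Row 4 needs 525; the known cells sum to 483, so (4,2) = 42.
Column 4 needs 525; the known cells sum to 357, so (2,4) = 168.
The remaining cell in column 5 is (5,5) = 525 − 413 = 112.
Using anti-diagonal: 56 + 168 + 42 + 154 + ? → (3,3) = 525 − 420 = 105.
Row 5 must total 525; the given cells sum to 364, so (5,2) = 161.
Column 3 needs 525; the known cells sum to 399, so (2,3) = 126.
From main diagonal, 525 − (98 + 105 + 91 + 112) gives (2,2) = 119.
Row 2: 119 + 126 + 168 + 35 + ? = 525, so (2,1) = 77.
From column 1, 525 − (98 + 77 + 175 + 154) gives (3,1) = 21.
The remaining cell in column 2 is (3,2) = 525 − 462 = 63.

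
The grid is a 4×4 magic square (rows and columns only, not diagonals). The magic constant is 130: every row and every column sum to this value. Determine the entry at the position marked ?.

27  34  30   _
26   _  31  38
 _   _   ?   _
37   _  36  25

33

Row 1 must total 130; the given cells sum to 91, so (1,4) = 39.
Using row 2: 26 + 31 + 38 + ? → (2,2) = 130 − 95 = 35.
Row 4: 37 + 36 + 25 + ? = 130, so (4,2) = 32.
Column 1 needs 130; the known cells sum to 90, so (3,1) = 40.
From column 2, 130 − (34 + 35 + 32) gives (3,2) = 29.
Using column 3: 30 + 31 + 36 + ? → (3,3) = 130 − 97 = 33.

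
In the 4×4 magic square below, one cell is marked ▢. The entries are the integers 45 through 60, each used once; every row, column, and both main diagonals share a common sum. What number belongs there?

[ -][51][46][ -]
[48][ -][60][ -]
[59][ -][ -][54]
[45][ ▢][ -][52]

56

The entries are 45 through 60, which sum to 840, so each line sums to 840/4 = 210.
Column 1 must total 210; the given cells sum to 152, so (1,1) = 58.
Row 1 must total 210; the given cells sum to 155, so (1,4) = 55.
Column 4 must total 210; the given cells sum to 161, so (2,4) = 49.
The remaining cell in anti-diagonal is (3,2) = 210 − 160 = 50.
Row 2: 48 + 60 + 49 + ? = 210, so (2,2) = 53.
From row 3, 210 − (59 + 50 + 54) gives (3,3) = 47.
The remaining cell in column 2 is (4,2) = 210 − 154 = 56.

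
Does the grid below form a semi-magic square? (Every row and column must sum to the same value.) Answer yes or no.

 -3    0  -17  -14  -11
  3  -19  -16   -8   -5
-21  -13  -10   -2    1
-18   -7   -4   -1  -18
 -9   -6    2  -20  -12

No — row 3 sums to -45 but row 4 sums to -48.

Row 1: -3 + 0 + (-17) + (-14) + (-11) = -45.
Row 2: 3 + (-19) + (-16) + (-8) + (-5) = -45.
Row 3: -21 + (-13) + (-10) + (-2) + 1 = -45.
Row 4: -18 + (-7) + (-4) + (-1) + (-18) = -48.
Row 5: -9 + (-6) + 2 + (-20) + (-12) = -45.
Column 1: -3 + 3 + (-21) + (-18) + (-9) = -48.
Column 2: 0 + (-19) + (-13) + (-7) + (-6) = -45.
Column 3: -17 + (-16) + (-10) + (-4) + 2 = -45.
Column 4: -14 + (-8) + (-2) + (-1) + (-20) = -45.
Column 5: -11 + (-5) + 1 + (-18) + (-12) = -45.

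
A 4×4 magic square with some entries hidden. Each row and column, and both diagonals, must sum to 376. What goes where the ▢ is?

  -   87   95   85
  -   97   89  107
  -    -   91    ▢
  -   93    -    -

From row 1, 376 − (87 + 95 + 85) gives (1,1) = 109.
Row 2 must total 376; the given cells sum to 293, so (2,1) = 83.
The remaining cell in column 2 is (3,2) = 376 − 277 = 99.
Column 3 must total 376; the given cells sum to 275, so (4,3) = 101.
The remaining cell in main diagonal is (4,4) = 376 − 297 = 79.
From anti-diagonal, 376 − (85 + 89 + 99) gives (4,1) = 103.
Column 1 must total 376; the given cells sum to 295, so (3,1) = 81.
The remaining cell in column 4 is (3,4) = 376 − 271 = 105.

105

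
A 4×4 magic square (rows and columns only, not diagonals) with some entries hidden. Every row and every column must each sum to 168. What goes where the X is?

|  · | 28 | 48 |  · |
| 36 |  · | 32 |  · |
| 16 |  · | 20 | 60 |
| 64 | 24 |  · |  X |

The remaining cell in row 3 is (3,2) = 168 − 96 = 72.
Column 1 must total 168; the given cells sum to 116, so (1,1) = 52.
Column 2 needs 168; the known cells sum to 124, so (2,2) = 44.
From column 3, 168 − (48 + 32 + 20) gives (4,3) = 68.
Row 1 needs 168; the known cells sum to 128, so (1,4) = 40.
Row 2: 36 + 44 + 32 + ? = 168, so (2,4) = 56.
Using row 4: 64 + 24 + 68 + ? → (4,4) = 168 − 156 = 12.

12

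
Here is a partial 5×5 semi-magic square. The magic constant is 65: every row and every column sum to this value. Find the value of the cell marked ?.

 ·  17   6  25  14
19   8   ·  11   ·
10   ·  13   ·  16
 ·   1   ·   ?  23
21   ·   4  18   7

9

From row 1, 65 − (17 + 6 + 25 + 14) gives (1,1) = 3.
Row 5 needs 65; the known cells sum to 50, so (5,2) = 15.
Column 1 must total 65; the given cells sum to 53, so (4,1) = 12.
From column 2, 65 − (17 + 8 + 1 + 15) gives (3,2) = 24.
Using column 5: 14 + 16 + 23 + 7 + ? → (2,5) = 65 − 60 = 5.
Row 2 must total 65; the given cells sum to 43, so (2,3) = 22.
Using row 3: 10 + 24 + 13 + 16 + ? → (3,4) = 65 − 63 = 2.
Column 3 needs 65; the known cells sum to 45, so (4,3) = 20.
Using column 4: 25 + 11 + 2 + 18 + ? → (4,4) = 65 − 56 = 9.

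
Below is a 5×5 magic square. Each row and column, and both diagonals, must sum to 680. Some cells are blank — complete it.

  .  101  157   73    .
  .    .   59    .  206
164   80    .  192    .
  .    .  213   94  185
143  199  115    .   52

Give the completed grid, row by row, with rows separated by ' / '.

From row 5, 680 − (143 + 199 + 115 + 52) gives (5,4) = 171.
Column 3 must total 680; the given cells sum to 544, so (3,3) = 136.
From column 4, 680 − (73 + 192 + 94 + 171) gives (2,4) = 150.
Row 3 needs 680; the known cells sum to 572, so (3,5) = 108.
Using column 5: 206 + 108 + 185 + 52 + ? → (1,5) = 680 − 551 = 129.
Anti-diagonal must total 680; the given cells sum to 558, so (4,2) = 122.
Row 1 needs 680; the known cells sum to 460, so (1,1) = 220.
Row 4 needs 680; the known cells sum to 614, so (4,1) = 66.
Column 1: 220 + 164 + 66 + 143 + ? = 680, so (2,1) = 87.
Column 2 must total 680; the given cells sum to 502, so (2,2) = 178.

220 101 157 73 129 / 87 178 59 150 206 / 164 80 136 192 108 / 66 122 213 94 185 / 143 199 115 171 52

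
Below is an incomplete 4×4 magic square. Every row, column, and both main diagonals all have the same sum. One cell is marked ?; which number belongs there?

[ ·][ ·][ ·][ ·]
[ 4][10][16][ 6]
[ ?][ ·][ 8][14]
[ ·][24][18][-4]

12

Row 2 is complete and sums to 36; that is the magic constant.
Row 4: 24 + 18 + (-4) + ? = 36, so (4,1) = -2.
The remaining cell in column 3 is (1,3) = 36 − 42 = -6.
The remaining cell in column 4 is (1,4) = 36 − 16 = 20.
Main diagonal must total 36; the given cells sum to 14, so (1,1) = 22.
Anti-diagonal needs 36; the known cells sum to 34, so (3,2) = 2.
Using row 1: 22 + (-6) + 20 + ? → (1,2) = 36 − 36 = 0.
Row 3 must total 36; the given cells sum to 24, so (3,1) = 12.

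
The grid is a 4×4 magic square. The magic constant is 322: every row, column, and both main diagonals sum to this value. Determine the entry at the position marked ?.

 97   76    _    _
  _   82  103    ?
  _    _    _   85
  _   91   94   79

Row 4 must total 322; the given cells sum to 264, so (4,1) = 58.
Column 2 needs 322; the known cells sum to 249, so (3,2) = 73.
Main diagonal must total 322; the given cells sum to 258, so (3,3) = 64.
Using anti-diagonal: 103 + 73 + 58 + ? → (1,4) = 322 − 234 = 88.
Row 1 needs 322; the known cells sum to 261, so (1,3) = 61.
Row 3 needs 322; the known cells sum to 222, so (3,1) = 100.
Column 1: 97 + 100 + 58 + ? = 322, so (2,1) = 67.
Column 4: 88 + 85 + 79 + ? = 322, so (2,4) = 70.

70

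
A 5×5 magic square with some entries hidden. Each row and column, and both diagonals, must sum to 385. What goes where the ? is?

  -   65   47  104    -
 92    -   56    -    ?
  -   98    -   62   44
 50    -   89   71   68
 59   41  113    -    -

The remaining cell in row 4 is (4,2) = 385 − 278 = 107.
From column 2, 385 − (65 + 98 + 107 + 41) gives (2,2) = 74.
The remaining cell in column 3 is (3,3) = 385 − 305 = 80.
From row 3, 385 − (98 + 80 + 62 + 44) gives (3,1) = 101.
Column 1 must total 385; the given cells sum to 302, so (1,1) = 83.
Main diagonal: 83 + 74 + 80 + 71 + ? = 385, so (5,5) = 77.
Row 1 needs 385; the known cells sum to 299, so (1,5) = 86.
Row 5: 59 + 41 + 113 + 77 + ? = 385, so (5,4) = 95.
The remaining cell in column 4 is (2,4) = 385 − 332 = 53.
Using column 5: 86 + 44 + 68 + 77 + ? → (2,5) = 385 − 275 = 110.

110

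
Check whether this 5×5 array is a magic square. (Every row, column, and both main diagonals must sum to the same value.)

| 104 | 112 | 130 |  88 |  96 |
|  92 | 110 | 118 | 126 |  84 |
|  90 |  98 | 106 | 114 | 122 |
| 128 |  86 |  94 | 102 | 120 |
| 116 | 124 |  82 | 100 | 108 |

Yes

Row 1: 104 + 112 + 130 + 88 + 96 = 530.
Row 2: 92 + 110 + 118 + 126 + 84 = 530.
Row 3: 90 + 98 + 106 + 114 + 122 = 530.
Row 4: 128 + 86 + 94 + 102 + 120 = 530.
Row 5: 116 + 124 + 82 + 100 + 108 = 530.
Column 1: 104 + 92 + 90 + 128 + 116 = 530.
Column 2: 112 + 110 + 98 + 86 + 124 = 530.
Column 3: 130 + 118 + 106 + 94 + 82 = 530.
Column 4: 88 + 126 + 114 + 102 + 100 = 530.
Column 5: 96 + 84 + 122 + 120 + 108 = 530.
Main diagonal: 104 + 110 + 106 + 102 + 108 = 530.
Anti-diagonal: 96 + 126 + 106 + 86 + 116 = 530.
All lines sum to 530.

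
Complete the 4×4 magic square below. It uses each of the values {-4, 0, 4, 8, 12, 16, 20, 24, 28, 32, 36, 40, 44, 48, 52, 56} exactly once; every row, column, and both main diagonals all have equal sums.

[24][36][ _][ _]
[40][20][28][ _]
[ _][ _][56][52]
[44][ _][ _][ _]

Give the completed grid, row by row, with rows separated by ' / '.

The 16 entries sum to 416, so each line sums to 416/4 = 104.
Row 2 needs 104; the known cells sum to 88, so (2,4) = 16.
Column 1 needs 104; the known cells sum to 108, so (3,1) = -4.
The remaining cell in main diagonal is (4,4) = 104 − 100 = 4.
Using row 3: -4 + 56 + 52 + ? → (3,2) = 104 − 104 = 0.
The remaining cell in column 2 is (4,2) = 104 − 56 = 48.
From column 4, 104 − (16 + 52 + 4) gives (1,4) = 32.
Row 1 needs 104; the known cells sum to 92, so (1,3) = 12.
Using row 4: 44 + 48 + 4 + ? → (4,3) = 104 − 96 = 8.

24 36 12 32 / 40 20 28 16 / -4 0 56 52 / 44 48 8 4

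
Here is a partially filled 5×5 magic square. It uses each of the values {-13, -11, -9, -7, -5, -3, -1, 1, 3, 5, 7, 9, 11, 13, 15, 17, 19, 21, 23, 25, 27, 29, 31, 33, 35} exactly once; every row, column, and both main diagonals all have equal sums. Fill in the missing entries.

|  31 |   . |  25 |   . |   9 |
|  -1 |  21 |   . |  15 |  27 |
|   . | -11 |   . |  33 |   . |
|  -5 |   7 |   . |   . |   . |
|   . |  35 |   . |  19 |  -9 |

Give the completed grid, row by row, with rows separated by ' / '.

31 3 25 -13 9 / -1 21 -7 15 27 / 17 -11 11 33 5 / -5 7 29 1 23 / 13 35 -3 19 -9

The 25 entries sum to 275, so each line sums to 275/5 = 55.
Row 2 needs 55; the known cells sum to 62, so (2,3) = -7.
Column 2: 21 + (-11) + 7 + 35 + ? = 55, so (1,2) = 3.
Row 1 must total 55; the given cells sum to 68, so (1,4) = -13.
From column 4, 55 − (-13 + 15 + 33 + 19) gives (4,4) = 1.
Main diagonal: 31 + 21 + 1 + (-9) + ? = 55, so (3,3) = 11.
Using anti-diagonal: 9 + 15 + 11 + 7 + ? → (5,1) = 55 − 42 = 13.
Row 5: 13 + 35 + 19 + (-9) + ? = 55, so (5,3) = -3.
The remaining cell in column 1 is (3,1) = 55 − 38 = 17.
Column 3 must total 55; the given cells sum to 26, so (4,3) = 29.
The remaining cell in row 3 is (3,5) = 55 − 50 = 5.
Using row 4: -5 + 7 + 29 + 1 + ? → (4,5) = 55 − 32 = 23.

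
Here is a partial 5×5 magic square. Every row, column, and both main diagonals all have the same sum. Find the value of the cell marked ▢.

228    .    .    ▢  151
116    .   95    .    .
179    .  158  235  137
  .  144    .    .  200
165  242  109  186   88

Row 5 is complete and sums to 790; that is the magic constant.
Row 3 needs 790; the known cells sum to 709, so (3,2) = 81.
Column 1 needs 790; the known cells sum to 688, so (4,1) = 102.
Column 5 must total 790; the given cells sum to 576, so (2,5) = 214.
Anti-diagonal: 151 + 158 + 144 + 165 + ? = 790, so (2,4) = 172.
Row 2: 116 + 95 + 172 + 214 + ? = 790, so (2,2) = 193.
Using column 2: 193 + 81 + 144 + 242 + ? → (1,2) = 790 − 660 = 130.
Main diagonal needs 790; the known cells sum to 667, so (4,4) = 123.
The remaining cell in row 4 is (4,3) = 790 − 569 = 221.
Column 3 must total 790; the given cells sum to 583, so (1,3) = 207.
Column 4: 172 + 235 + 123 + 186 + ? = 790, so (1,4) = 74.

74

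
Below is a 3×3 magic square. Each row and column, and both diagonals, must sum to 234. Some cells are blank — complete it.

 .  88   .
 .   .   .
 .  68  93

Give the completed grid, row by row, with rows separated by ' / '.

Row 3 needs 234; the known cells sum to 161, so (3,1) = 73.
Column 2 needs 234; the known cells sum to 156, so (2,2) = 78.
Main diagonal needs 234; the known cells sum to 171, so (1,1) = 63.
Anti-diagonal needs 234; the known cells sum to 151, so (1,3) = 83.
Column 1 needs 234; the known cells sum to 136, so (2,1) = 98.
Column 3 must total 234; the given cells sum to 176, so (2,3) = 58.

63 88 83 / 98 78 58 / 73 68 93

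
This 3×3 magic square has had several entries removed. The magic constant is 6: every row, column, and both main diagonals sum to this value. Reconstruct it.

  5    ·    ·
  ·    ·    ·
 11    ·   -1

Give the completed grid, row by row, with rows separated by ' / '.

5 8 -7 / -10 2 14 / 11 -4 -1

From row 3, 6 − (11 + (-1)) gives (3,2) = -4.
The remaining cell in column 1 is (2,1) = 6 − 16 = -10.
The remaining cell in main diagonal is (2,2) = 6 − 4 = 2.
From anti-diagonal, 6 − (2 + 11) gives (1,3) = -7.
Row 1: 5 + (-7) + ? = 6, so (1,2) = 8.
From row 2, 6 − (-10 + 2) gives (2,3) = 14.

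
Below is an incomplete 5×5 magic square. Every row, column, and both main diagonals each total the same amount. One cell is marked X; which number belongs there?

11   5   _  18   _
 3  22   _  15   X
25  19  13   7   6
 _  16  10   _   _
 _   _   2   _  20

Row 3 is complete and sums to 70; that is the magic constant.
Column 2 must total 70; the given cells sum to 62, so (5,2) = 8.
From main diagonal, 70 − (11 + 22 + 13 + 20) gives (4,4) = 4.
Column 4: 18 + 15 + 7 + 4 + ? = 70, so (5,4) = 26.
From row 5, 70 − (8 + 2 + 26 + 20) gives (5,1) = 14.
Column 1 needs 70; the known cells sum to 53, so (4,1) = 17.
From anti-diagonal, 70 − (15 + 13 + 16 + 14) gives (1,5) = 12.
Row 1 must total 70; the given cells sum to 46, so (1,3) = 24.
The remaining cell in row 4 is (4,5) = 70 − 47 = 23.
Column 3: 24 + 13 + 10 + 2 + ? = 70, so (2,3) = 21.
From column 5, 70 − (12 + 6 + 23 + 20) gives (2,5) = 9.

9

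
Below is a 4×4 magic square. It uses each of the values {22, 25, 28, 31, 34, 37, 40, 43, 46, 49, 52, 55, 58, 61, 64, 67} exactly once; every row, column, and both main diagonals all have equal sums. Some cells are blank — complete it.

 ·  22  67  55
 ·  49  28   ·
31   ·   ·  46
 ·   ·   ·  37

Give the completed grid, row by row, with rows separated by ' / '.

34 22 67 55 / 61 49 28 40 / 31 43 58 46 / 52 64 25 37

The 16 entries sum to 712, so each line sums to 712/4 = 178.
The remaining cell in row 1 is (1,1) = 178 − 144 = 34.
Column 4 must total 178; the given cells sum to 138, so (2,4) = 40.
Main diagonal: 34 + 49 + 37 + ? = 178, so (3,3) = 58.
The remaining cell in row 2 is (2,1) = 178 − 117 = 61.
Using row 3: 31 + 58 + 46 + ? → (3,2) = 178 − 135 = 43.
Column 1 needs 178; the known cells sum to 126, so (4,1) = 52.
Using column 2: 22 + 49 + 43 + ? → (4,2) = 178 − 114 = 64.
From column 3, 178 − (67 + 28 + 58) gives (4,3) = 25.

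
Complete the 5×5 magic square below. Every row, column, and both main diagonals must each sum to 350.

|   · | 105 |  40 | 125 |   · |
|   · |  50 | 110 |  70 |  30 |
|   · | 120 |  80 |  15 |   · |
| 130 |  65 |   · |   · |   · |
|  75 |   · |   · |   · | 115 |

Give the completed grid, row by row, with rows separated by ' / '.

From row 2, 350 − (50 + 110 + 70 + 30) gives (2,1) = 90.
The remaining cell in column 2 is (5,2) = 350 − 340 = 10.
Using anti-diagonal: 70 + 80 + 65 + 75 + ? → (1,5) = 350 − 290 = 60.
Row 1: 105 + 40 + 125 + 60 + ? = 350, so (1,1) = 20.
Using column 1: 20 + 90 + 130 + 75 + ? → (3,1) = 350 − 315 = 35.
Main diagonal: 20 + 50 + 80 + 115 + ? = 350, so (4,4) = 85.
From row 3, 350 − (35 + 120 + 80 + 15) gives (3,5) = 100.
The remaining cell in column 4 is (5,4) = 350 − 295 = 55.
Column 5 needs 350; the known cells sum to 305, so (4,5) = 45.
Using row 4: 130 + 65 + 85 + 45 + ? → (4,3) = 350 − 325 = 25.
From row 5, 350 − (75 + 10 + 55 + 115) gives (5,3) = 95.

20 105 40 125 60 / 90 50 110 70 30 / 35 120 80 15 100 / 130 65 25 85 45 / 75 10 95 55 115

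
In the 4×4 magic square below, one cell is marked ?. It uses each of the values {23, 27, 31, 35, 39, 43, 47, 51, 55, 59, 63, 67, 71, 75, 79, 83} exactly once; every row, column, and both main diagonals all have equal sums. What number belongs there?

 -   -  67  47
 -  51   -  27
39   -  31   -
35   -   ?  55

The 16 entries sum to 848, so each line sums to 848/4 = 212.
The remaining cell in column 4 is (3,4) = 212 − 129 = 83.
The remaining cell in main diagonal is (1,1) = 212 − 137 = 75.
Row 1: 75 + 67 + 47 + ? = 212, so (1,2) = 23.
Row 3 must total 212; the given cells sum to 153, so (3,2) = 59.
Using column 1: 75 + 39 + 35 + ? → (2,1) = 212 − 149 = 63.
The remaining cell in column 2 is (4,2) = 212 − 133 = 79.
Anti-diagonal must total 212; the given cells sum to 141, so (2,3) = 71.
The remaining cell in row 4 is (4,3) = 212 − 169 = 43.

43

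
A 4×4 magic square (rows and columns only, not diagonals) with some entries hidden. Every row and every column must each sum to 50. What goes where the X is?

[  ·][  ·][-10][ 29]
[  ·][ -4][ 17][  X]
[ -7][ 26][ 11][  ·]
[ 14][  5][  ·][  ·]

The remaining cell in row 3 is (3,4) = 50 − 30 = 20.
Column 2 needs 50; the known cells sum to 27, so (1,2) = 23.
Using column 3: -10 + 17 + 11 + ? → (4,3) = 50 − 18 = 32.
Row 1 needs 50; the known cells sum to 42, so (1,1) = 8.
The remaining cell in row 4 is (4,4) = 50 − 51 = -1.
The remaining cell in column 1 is (2,1) = 50 − 15 = 35.
Using column 4: 29 + 20 + (-1) + ? → (2,4) = 50 − 48 = 2.

2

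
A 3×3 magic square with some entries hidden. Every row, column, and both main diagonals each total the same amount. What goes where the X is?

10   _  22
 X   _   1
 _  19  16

25

Column 3 is complete and sums to 39; that is the magic constant.
Row 1 must total 39; the given cells sum to 32, so (1,2) = 7.
Using row 3: 19 + 16 + ? → (3,1) = 39 − 35 = 4.
The remaining cell in column 1 is (2,1) = 39 − 14 = 25.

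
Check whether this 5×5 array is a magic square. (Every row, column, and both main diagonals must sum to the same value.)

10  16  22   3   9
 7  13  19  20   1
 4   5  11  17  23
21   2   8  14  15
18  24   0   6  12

Yes

Row 1: 10 + 16 + 22 + 3 + 9 = 60.
Row 2: 7 + 13 + 19 + 20 + 1 = 60.
Row 3: 4 + 5 + 11 + 17 + 23 = 60.
Row 4: 21 + 2 + 8 + 14 + 15 = 60.
Row 5: 18 + 24 + 0 + 6 + 12 = 60.
Column 1: 10 + 7 + 4 + 21 + 18 = 60.
Column 2: 16 + 13 + 5 + 2 + 24 = 60.
Column 3: 22 + 19 + 11 + 8 + 0 = 60.
Column 4: 3 + 20 + 17 + 14 + 6 = 60.
Column 5: 9 + 1 + 23 + 15 + 12 = 60.
Main diagonal: 10 + 13 + 11 + 14 + 12 = 60.
Anti-diagonal: 9 + 20 + 11 + 2 + 18 = 60.
All lines sum to 60.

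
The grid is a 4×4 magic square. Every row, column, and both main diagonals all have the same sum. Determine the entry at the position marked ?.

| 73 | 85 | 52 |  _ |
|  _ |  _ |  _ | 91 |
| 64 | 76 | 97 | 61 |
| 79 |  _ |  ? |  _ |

Row 3 is complete and sums to 298; that is the magic constant.
The remaining cell in row 1 is (1,4) = 298 − 210 = 88.
Column 1 needs 298; the known cells sum to 216, so (2,1) = 82.
From column 4, 298 − (88 + 91 + 61) gives (4,4) = 58.
Main diagonal must total 298; the given cells sum to 228, so (2,2) = 70.
Using anti-diagonal: 88 + 76 + 79 + ? → (2,3) = 298 − 243 = 55.
The remaining cell in column 2 is (4,2) = 298 − 231 = 67.
From column 3, 298 − (52 + 55 + 97) gives (4,3) = 94.

94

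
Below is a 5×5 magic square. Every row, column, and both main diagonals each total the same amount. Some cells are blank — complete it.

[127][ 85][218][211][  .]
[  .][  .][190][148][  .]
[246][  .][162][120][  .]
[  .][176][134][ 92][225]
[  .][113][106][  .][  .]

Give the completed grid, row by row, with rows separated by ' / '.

127 85 218 211 169 / 99 232 190 148 141 / 246 204 162 120 78 / 183 176 134 92 225 / 155 113 106 239 197

Column 3 is already complete: 218 + 190 + 162 + 134 + 106 = 810, so that is the magic constant.
Row 1 needs 810; the known cells sum to 641, so (1,5) = 169.
From row 4, 810 − (176 + 134 + 92 + 225) gives (4,1) = 183.
The remaining cell in column 4 is (5,4) = 810 − 571 = 239.
Anti-diagonal must total 810; the given cells sum to 655, so (5,1) = 155.
Row 5 must total 810; the given cells sum to 613, so (5,5) = 197.
Column 1 needs 810; the known cells sum to 711, so (2,1) = 99.
The remaining cell in main diagonal is (2,2) = 810 − 578 = 232.
From row 2, 810 − (99 + 232 + 190 + 148) gives (2,5) = 141.
Column 2 needs 810; the known cells sum to 606, so (3,2) = 204.
From column 5, 810 − (169 + 141 + 225 + 197) gives (3,5) = 78.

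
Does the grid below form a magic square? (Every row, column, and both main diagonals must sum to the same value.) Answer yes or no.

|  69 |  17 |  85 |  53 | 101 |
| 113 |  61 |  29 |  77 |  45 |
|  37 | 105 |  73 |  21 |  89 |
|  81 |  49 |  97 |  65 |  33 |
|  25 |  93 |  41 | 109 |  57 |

Row 1: 69 + 17 + 85 + 53 + 101 = 325.
Row 2: 113 + 61 + 29 + 77 + 45 = 325.
Row 3: 37 + 105 + 73 + 21 + 89 = 325.
Row 4: 81 + 49 + 97 + 65 + 33 = 325.
Row 5: 25 + 93 + 41 + 109 + 57 = 325.
Column 1: 69 + 113 + 37 + 81 + 25 = 325.
Column 2: 17 + 61 + 105 + 49 + 93 = 325.
Column 3: 85 + 29 + 73 + 97 + 41 = 325.
Column 4: 53 + 77 + 21 + 65 + 109 = 325.
Column 5: 101 + 45 + 89 + 33 + 57 = 325.
Main diagonal: 69 + 61 + 73 + 65 + 57 = 325.
Anti-diagonal: 101 + 77 + 73 + 49 + 25 = 325.
All lines sum to 325.

Yes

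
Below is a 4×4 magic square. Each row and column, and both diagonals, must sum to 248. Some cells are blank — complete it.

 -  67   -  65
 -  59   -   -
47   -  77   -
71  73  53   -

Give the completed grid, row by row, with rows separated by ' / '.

From row 4, 248 − (71 + 73 + 53) gives (4,4) = 51.
Using column 2: 67 + 59 + 73 + ? → (3,2) = 248 − 199 = 49.
The remaining cell in main diagonal is (1,1) = 248 − 187 = 61.
Anti-diagonal needs 248; the known cells sum to 185, so (2,3) = 63.
Row 1: 61 + 67 + 65 + ? = 248, so (1,3) = 55.
Using row 3: 47 + 49 + 77 + ? → (3,4) = 248 − 173 = 75.
Using column 1: 61 + 47 + 71 + ? → (2,1) = 248 − 179 = 69.
Using column 4: 65 + 75 + 51 + ? → (2,4) = 248 − 191 = 57.

61 67 55 65 / 69 59 63 57 / 47 49 77 75 / 71 73 53 51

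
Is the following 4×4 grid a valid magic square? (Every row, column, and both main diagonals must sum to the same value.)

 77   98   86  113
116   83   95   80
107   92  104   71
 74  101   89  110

Yes

Row 1: 77 + 98 + 86 + 113 = 374.
Row 2: 116 + 83 + 95 + 80 = 374.
Row 3: 107 + 92 + 104 + 71 = 374.
Row 4: 74 + 101 + 89 + 110 = 374.
Column 1: 77 + 116 + 107 + 74 = 374.
Column 2: 98 + 83 + 92 + 101 = 374.
Column 3: 86 + 95 + 104 + 89 = 374.
Column 4: 113 + 80 + 71 + 110 = 374.
Main diagonal: 77 + 83 + 104 + 110 = 374.
Anti-diagonal: 113 + 95 + 92 + 74 = 374.
All lines sum to 374.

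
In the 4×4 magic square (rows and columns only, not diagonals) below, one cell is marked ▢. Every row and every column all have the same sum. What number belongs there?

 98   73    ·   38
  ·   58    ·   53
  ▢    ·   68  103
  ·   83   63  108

43

Column 4 is complete and sums to 302; that is the magic constant.
Using row 1: 98 + 73 + 38 + ? → (1,3) = 302 − 209 = 93.
Row 4: 83 + 63 + 108 + ? = 302, so (4,1) = 48.
Column 2 must total 302; the given cells sum to 214, so (3,2) = 88.
The remaining cell in column 3 is (2,3) = 302 − 224 = 78.
Row 2 must total 302; the given cells sum to 189, so (2,1) = 113.
Row 3 must total 302; the given cells sum to 259, so (3,1) = 43.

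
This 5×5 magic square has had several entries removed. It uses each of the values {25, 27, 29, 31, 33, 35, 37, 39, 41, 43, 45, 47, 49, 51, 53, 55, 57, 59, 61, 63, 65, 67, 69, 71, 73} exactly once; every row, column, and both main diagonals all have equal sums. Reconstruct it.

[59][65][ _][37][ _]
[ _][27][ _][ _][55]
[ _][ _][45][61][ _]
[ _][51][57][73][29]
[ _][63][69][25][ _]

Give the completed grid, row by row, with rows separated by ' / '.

The 25 entries sum to 1225, so each line sums to 1225/5 = 245.
Row 4 needs 245; the known cells sum to 210, so (4,1) = 35.
Column 2: 65 + 27 + 51 + 63 + ? = 245, so (3,2) = 39.
Column 4 must total 245; the given cells sum to 196, so (2,4) = 49.
Main diagonal must total 245; the given cells sum to 204, so (5,5) = 41.
From row 5, 245 − (63 + 69 + 25 + 41) gives (5,1) = 47.
The remaining cell in anti-diagonal is (1,5) = 245 − 192 = 53.
Row 1: 59 + 65 + 37 + 53 + ? = 245, so (1,3) = 31.
The remaining cell in column 3 is (2,3) = 245 − 202 = 43.
From column 5, 245 − (53 + 55 + 29 + 41) gives (3,5) = 67.
Row 2 needs 245; the known cells sum to 174, so (2,1) = 71.
The remaining cell in row 3 is (3,1) = 245 − 212 = 33.

59 65 31 37 53 / 71 27 43 49 55 / 33 39 45 61 67 / 35 51 57 73 29 / 47 63 69 25 41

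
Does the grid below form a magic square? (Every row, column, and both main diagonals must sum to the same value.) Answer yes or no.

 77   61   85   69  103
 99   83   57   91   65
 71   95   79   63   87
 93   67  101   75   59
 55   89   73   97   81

Row 1: 77 + 61 + 85 + 69 + 103 = 395.
Row 2: 99 + 83 + 57 + 91 + 65 = 395.
Row 3: 71 + 95 + 79 + 63 + 87 = 395.
Row 4: 93 + 67 + 101 + 75 + 59 = 395.
Row 5: 55 + 89 + 73 + 97 + 81 = 395.
Column 1: 77 + 99 + 71 + 93 + 55 = 395.
Column 2: 61 + 83 + 95 + 67 + 89 = 395.
Column 3: 85 + 57 + 79 + 101 + 73 = 395.
Column 4: 69 + 91 + 63 + 75 + 97 = 395.
Column 5: 103 + 65 + 87 + 59 + 81 = 395.
Main diagonal: 77 + 83 + 79 + 75 + 81 = 395.
Anti-diagonal: 103 + 91 + 79 + 67 + 55 = 395.
All lines sum to 395.

Yes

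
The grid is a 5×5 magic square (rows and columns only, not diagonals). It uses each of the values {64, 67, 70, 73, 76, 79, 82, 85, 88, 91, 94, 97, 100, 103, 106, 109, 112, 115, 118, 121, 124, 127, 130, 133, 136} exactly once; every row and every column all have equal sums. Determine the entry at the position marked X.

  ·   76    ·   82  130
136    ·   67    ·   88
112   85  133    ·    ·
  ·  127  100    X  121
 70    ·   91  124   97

The 25 entries sum to 2500, so each line sums to 2500/5 = 500.
Row 5 must total 500; the given cells sum to 382, so (5,2) = 118.
Using column 2: 76 + 85 + 127 + 118 + ? → (2,2) = 500 − 406 = 94.
Using column 3: 67 + 133 + 100 + 91 + ? → (1,3) = 500 − 391 = 109.
From column 5, 500 − (130 + 88 + 121 + 97) gives (3,5) = 64.
From row 1, 500 − (76 + 109 + 82 + 130) gives (1,1) = 103.
Row 2 needs 500; the known cells sum to 385, so (2,4) = 115.
Row 3 must total 500; the given cells sum to 394, so (3,4) = 106.
Column 1: 103 + 136 + 112 + 70 + ? = 500, so (4,1) = 79.
Column 4 needs 500; the known cells sum to 427, so (4,4) = 73.

73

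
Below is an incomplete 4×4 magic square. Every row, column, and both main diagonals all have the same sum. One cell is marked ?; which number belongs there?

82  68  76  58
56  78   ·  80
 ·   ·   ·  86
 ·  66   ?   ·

Row 1 is complete and sums to 284; that is the magic constant.
From row 2, 284 − (56 + 78 + 80) gives (2,3) = 70.
Column 2: 68 + 78 + 66 + ? = 284, so (3,2) = 72.
Column 4: 58 + 80 + 86 + ? = 284, so (4,4) = 60.
Main diagonal: 82 + 78 + 60 + ? = 284, so (3,3) = 64.
Anti-diagonal needs 284; the known cells sum to 200, so (4,1) = 84.
The remaining cell in row 3 is (3,1) = 284 − 222 = 62.
Row 4: 84 + 66 + 60 + ? = 284, so (4,3) = 74.

74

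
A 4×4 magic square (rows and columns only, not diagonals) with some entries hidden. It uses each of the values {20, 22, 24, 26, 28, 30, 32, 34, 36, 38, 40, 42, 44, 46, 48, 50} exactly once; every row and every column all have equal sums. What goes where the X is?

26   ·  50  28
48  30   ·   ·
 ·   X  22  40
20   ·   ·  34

The 16 entries sum to 560, so each line sums to 560/4 = 140.
From row 1, 140 − (26 + 50 + 28) gives (1,2) = 36.
Column 1: 26 + 48 + 20 + ? = 140, so (3,1) = 46.
The remaining cell in column 4 is (2,4) = 140 − 102 = 38.
Row 2 must total 140; the given cells sum to 116, so (2,3) = 24.
Using row 3: 46 + 22 + 40 + ? → (3,2) = 140 − 108 = 32.

32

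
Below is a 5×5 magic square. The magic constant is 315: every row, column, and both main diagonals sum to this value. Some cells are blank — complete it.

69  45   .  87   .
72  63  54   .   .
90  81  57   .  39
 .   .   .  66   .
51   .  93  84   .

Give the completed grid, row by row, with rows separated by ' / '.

Using row 3: 90 + 81 + 57 + 39 + ? → (3,4) = 315 − 267 = 48.
Column 1 must total 315; the given cells sum to 282, so (4,1) = 33.
The remaining cell in column 4 is (2,4) = 315 − 285 = 30.
From main diagonal, 315 − (69 + 63 + 57 + 66) gives (5,5) = 60.
Row 2: 72 + 63 + 54 + 30 + ? = 315, so (2,5) = 96.
The remaining cell in row 5 is (5,2) = 315 − 288 = 27.
The remaining cell in column 2 is (4,2) = 315 − 216 = 99.
The remaining cell in anti-diagonal is (1,5) = 315 − 237 = 78.
Using row 1: 69 + 45 + 87 + 78 + ? → (1,3) = 315 − 279 = 36.
Using column 3: 36 + 54 + 57 + 93 + ? → (4,3) = 315 − 240 = 75.
Using column 5: 78 + 96 + 39 + 60 + ? → (4,5) = 315 − 273 = 42.

69 45 36 87 78 / 72 63 54 30 96 / 90 81 57 48 39 / 33 99 75 66 42 / 51 27 93 84 60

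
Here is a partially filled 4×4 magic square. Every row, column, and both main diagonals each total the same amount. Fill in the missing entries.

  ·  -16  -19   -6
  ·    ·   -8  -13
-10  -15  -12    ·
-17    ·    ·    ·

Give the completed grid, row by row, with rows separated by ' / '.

-5 -16 -19 -6 / -14 -11 -8 -13 / -10 -15 -12 -9 / -17 -4 -7 -18

Anti-diagonal is already complete: -6 + -8 + -15 + -17 = -46, so that is the magic constant.
Row 1: -16 + (-19) + (-6) + ? = -46, so (1,1) = -5.
Using row 3: -10 + (-15) + (-12) + ? → (3,4) = -46 − (-37) = -9.
Column 1 needs -46; the known cells sum to -32, so (2,1) = -14.
From column 3, -46 − (-19 + (-8) + (-12)) gives (4,3) = -7.
From column 4, -46 − (-6 + (-13) + (-9)) gives (4,4) = -18.
Main diagonal: -5 + (-12) + (-18) + ? = -46, so (2,2) = -11.
The remaining cell in row 4 is (4,2) = -46 − (-42) = -4.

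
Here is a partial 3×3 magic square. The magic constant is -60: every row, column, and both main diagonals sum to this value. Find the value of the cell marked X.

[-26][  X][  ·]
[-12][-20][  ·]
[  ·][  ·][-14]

-16

Row 2 must total -60; the given cells sum to -32, so (2,3) = -28.
Column 1 must total -60; the given cells sum to -38, so (3,1) = -22.
The remaining cell in column 3 is (1,3) = -60 − (-42) = -18.
Row 1: -26 + (-18) + ? = -60, so (1,2) = -16.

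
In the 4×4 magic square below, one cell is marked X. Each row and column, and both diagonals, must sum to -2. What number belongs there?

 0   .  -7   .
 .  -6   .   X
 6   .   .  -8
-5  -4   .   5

From row 4, -2 − (-5 + (-4) + 5) gives (4,3) = 2.
Using column 1: 0 + 6 + (-5) + ? → (2,1) = -2 − 1 = -3.
The remaining cell in main diagonal is (3,3) = -2 − (-1) = -1.
Row 3 needs -2; the known cells sum to -3, so (3,2) = 1.
Column 2 needs -2; the known cells sum to -9, so (1,2) = 7.
Column 3: -7 + (-1) + 2 + ? = -2, so (2,3) = 4.
The remaining cell in anti-diagonal is (1,4) = -2 − 0 = -2.
Row 2: -3 + (-6) + 4 + ? = -2, so (2,4) = 3.

3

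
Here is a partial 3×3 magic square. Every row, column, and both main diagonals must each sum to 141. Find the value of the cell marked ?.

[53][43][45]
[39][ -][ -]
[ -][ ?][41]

From column 1, 141 − (53 + 39) gives (3,1) = 49.
Column 3: 45 + 41 + ? = 141, so (2,3) = 55.
Main diagonal needs 141; the known cells sum to 94, so (2,2) = 47.
Using row 3: 49 + 41 + ? → (3,2) = 141 − 90 = 51.

51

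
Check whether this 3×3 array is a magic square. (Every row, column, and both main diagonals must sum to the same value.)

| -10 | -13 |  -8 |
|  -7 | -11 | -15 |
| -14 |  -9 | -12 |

No — column 1 sums to -31 but column 2 sums to -33.

Row 1: -10 + (-13) + (-8) = -31.
Row 2: -7 + (-11) + (-15) = -33.
Row 3: -14 + (-9) + (-12) = -35.
Column 1: -10 + (-7) + (-14) = -31.
Column 2: -13 + (-11) + (-9) = -33.
Column 3: -8 + (-15) + (-12) = -35.
Main diagonal: -10 + (-11) + (-12) = -33.
Anti-diagonal: -8 + (-11) + (-14) = -33.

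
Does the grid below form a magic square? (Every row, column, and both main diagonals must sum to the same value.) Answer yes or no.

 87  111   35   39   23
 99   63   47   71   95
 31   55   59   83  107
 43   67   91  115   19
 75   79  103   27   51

Row 1: 87 + 111 + 35 + 39 + 23 = 295.
Row 2: 99 + 63 + 47 + 71 + 95 = 375.
Row 3: 31 + 55 + 59 + 83 + 107 = 335.
Row 4: 43 + 67 + 91 + 115 + 19 = 335.
Row 5: 75 + 79 + 103 + 27 + 51 = 335.
Column 1: 87 + 99 + 31 + 43 + 75 = 335.
Column 2: 111 + 63 + 55 + 67 + 79 = 375.
Column 3: 35 + 47 + 59 + 91 + 103 = 335.
Column 4: 39 + 71 + 83 + 115 + 27 = 335.
Column 5: 23 + 95 + 107 + 19 + 51 = 295.
Main diagonal: 87 + 63 + 59 + 115 + 51 = 375.
Anti-diagonal: 23 + 71 + 59 + 67 + 75 = 295.

No — row 1 sums to 295 but row 5 sums to 335.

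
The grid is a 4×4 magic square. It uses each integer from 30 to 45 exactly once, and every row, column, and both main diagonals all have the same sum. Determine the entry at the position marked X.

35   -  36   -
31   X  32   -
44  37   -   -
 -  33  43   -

42

The entries are 30 through 45, which sum to 600, so each line sums to 600/4 = 150.
Column 1: 35 + 31 + 44 + ? = 150, so (4,1) = 40.
Column 3 must total 150; the given cells sum to 111, so (3,3) = 39.
From anti-diagonal, 150 − (32 + 37 + 40) gives (1,4) = 41.
Row 1 needs 150; the known cells sum to 112, so (1,2) = 38.
Using row 3: 44 + 37 + 39 + ? → (3,4) = 150 − 120 = 30.
From row 4, 150 − (40 + 33 + 43) gives (4,4) = 34.
Column 2: 38 + 37 + 33 + ? = 150, so (2,2) = 42.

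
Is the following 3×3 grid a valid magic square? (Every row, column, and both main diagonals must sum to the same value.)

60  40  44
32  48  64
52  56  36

Row 1: 60 + 40 + 44 = 144.
Row 2: 32 + 48 + 64 = 144.
Row 3: 52 + 56 + 36 = 144.
Column 1: 60 + 32 + 52 = 144.
Column 2: 40 + 48 + 56 = 144.
Column 3: 44 + 64 + 36 = 144.
Main diagonal: 60 + 48 + 36 = 144.
Anti-diagonal: 44 + 48 + 52 = 144.
All lines sum to 144.

Yes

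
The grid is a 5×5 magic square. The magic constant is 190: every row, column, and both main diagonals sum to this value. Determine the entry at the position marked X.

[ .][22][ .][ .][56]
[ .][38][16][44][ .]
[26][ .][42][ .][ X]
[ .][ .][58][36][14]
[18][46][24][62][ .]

48

Using row 5: 18 + 46 + 24 + 62 + ? → (5,5) = 190 − 150 = 40.
The remaining cell in column 3 is (1,3) = 190 − 140 = 50.
Using main diagonal: 38 + 42 + 36 + 40 + ? → (1,1) = 190 − 156 = 34.
Anti-diagonal: 56 + 44 + 42 + 18 + ? = 190, so (4,2) = 30.
Using row 1: 34 + 22 + 50 + 56 + ? → (1,4) = 190 − 162 = 28.
Using row 4: 30 + 58 + 36 + 14 + ? → (4,1) = 190 − 138 = 52.
Column 1 needs 190; the known cells sum to 130, so (2,1) = 60.
Column 2 must total 190; the given cells sum to 136, so (3,2) = 54.
Using column 4: 28 + 44 + 36 + 62 + ? → (3,4) = 190 − 170 = 20.
Using row 2: 60 + 38 + 16 + 44 + ? → (2,5) = 190 − 158 = 32.
From row 3, 190 − (26 + 54 + 42 + 20) gives (3,5) = 48.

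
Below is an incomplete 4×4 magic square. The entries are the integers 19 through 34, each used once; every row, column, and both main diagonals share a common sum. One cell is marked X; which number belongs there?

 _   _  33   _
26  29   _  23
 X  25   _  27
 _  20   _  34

The entries are 19 through 34, which sum to 424, so each line sums to 424/4 = 106.
Row 2 must total 106; the given cells sum to 78, so (2,3) = 28.
From column 2, 106 − (29 + 25 + 20) gives (1,2) = 32.
Using column 4: 23 + 27 + 34 + ? → (1,4) = 106 − 84 = 22.
From anti-diagonal, 106 − (22 + 28 + 25) gives (4,1) = 31.
Row 1 must total 106; the given cells sum to 87, so (1,1) = 19.
Row 4 must total 106; the given cells sum to 85, so (4,3) = 21.
Column 1: 19 + 26 + 31 + ? = 106, so (3,1) = 30.

30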